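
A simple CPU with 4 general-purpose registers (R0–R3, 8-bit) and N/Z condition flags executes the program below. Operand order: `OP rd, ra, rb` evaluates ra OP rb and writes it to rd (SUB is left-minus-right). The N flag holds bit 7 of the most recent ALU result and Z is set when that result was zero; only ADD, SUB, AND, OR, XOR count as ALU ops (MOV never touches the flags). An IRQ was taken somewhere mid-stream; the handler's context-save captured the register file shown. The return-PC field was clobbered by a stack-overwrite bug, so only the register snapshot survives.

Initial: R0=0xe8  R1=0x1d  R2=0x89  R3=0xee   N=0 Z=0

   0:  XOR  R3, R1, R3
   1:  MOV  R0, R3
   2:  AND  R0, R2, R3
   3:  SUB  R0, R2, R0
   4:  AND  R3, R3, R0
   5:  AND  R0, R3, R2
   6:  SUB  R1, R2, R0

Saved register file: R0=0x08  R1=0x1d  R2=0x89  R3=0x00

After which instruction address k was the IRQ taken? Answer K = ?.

after  0: R0=0xe8 R1=0x1d R2=0x89 R3=0xf3  N=1 Z=0
after  1: R0=0xf3 R1=0x1d R2=0x89 R3=0xf3  N=1 Z=0
after  2: R0=0x81 R1=0x1d R2=0x89 R3=0xf3  N=1 Z=0
after  3: R0=0x08 R1=0x1d R2=0x89 R3=0xf3  N=0 Z=0
after  4: R0=0x08 R1=0x1d R2=0x89 R3=0x00  N=0 Z=1
-- IRQ taken; context saved, return-PC = 5 --

K = 4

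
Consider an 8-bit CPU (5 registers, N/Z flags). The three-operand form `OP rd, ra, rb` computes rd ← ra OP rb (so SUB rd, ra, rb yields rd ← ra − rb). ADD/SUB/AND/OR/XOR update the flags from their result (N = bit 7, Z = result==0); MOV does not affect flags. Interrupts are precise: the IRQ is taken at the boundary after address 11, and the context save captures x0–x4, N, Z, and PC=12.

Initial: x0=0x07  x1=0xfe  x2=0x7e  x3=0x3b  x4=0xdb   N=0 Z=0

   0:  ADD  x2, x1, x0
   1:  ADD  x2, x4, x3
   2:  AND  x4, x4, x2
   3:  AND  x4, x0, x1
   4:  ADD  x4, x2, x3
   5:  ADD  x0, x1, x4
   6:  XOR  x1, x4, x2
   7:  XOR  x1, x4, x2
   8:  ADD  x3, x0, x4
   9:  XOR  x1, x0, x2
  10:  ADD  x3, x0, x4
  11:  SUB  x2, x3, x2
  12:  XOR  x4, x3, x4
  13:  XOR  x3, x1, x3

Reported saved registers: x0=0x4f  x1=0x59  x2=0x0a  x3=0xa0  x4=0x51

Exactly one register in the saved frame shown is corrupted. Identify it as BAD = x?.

BAD = x2

after  0: x0=0x07 x1=0xfe x2=0x05 x3=0x3b x4=0xdb  N=0 Z=0
after  1: x0=0x07 x1=0xfe x2=0x16 x3=0x3b x4=0xdb  N=0 Z=0
after  2: x0=0x07 x1=0xfe x2=0x16 x3=0x3b x4=0x12  N=0 Z=0
after  3: x0=0x07 x1=0xfe x2=0x16 x3=0x3b x4=0x06  N=0 Z=0
after  4: x0=0x07 x1=0xfe x2=0x16 x3=0x3b x4=0x51  N=0 Z=0
after  5: x0=0x4f x1=0xfe x2=0x16 x3=0x3b x4=0x51  N=0 Z=0
after  6: x0=0x4f x1=0x47 x2=0x16 x3=0x3b x4=0x51  N=0 Z=0
after  7: x0=0x4f x1=0x47 x2=0x16 x3=0x3b x4=0x51  N=0 Z=0
after  8: x0=0x4f x1=0x47 x2=0x16 x3=0xa0 x4=0x51  N=1 Z=0
after  9: x0=0x4f x1=0x59 x2=0x16 x3=0xa0 x4=0x51  N=0 Z=0
after 10: x0=0x4f x1=0x59 x2=0x16 x3=0xa0 x4=0x51  N=1 Z=0
after 11: x0=0x4f x1=0x59 x2=0x8a x3=0xa0 x4=0x51  N=1 Z=0
-- IRQ taken; context saved, return-PC = 12 --
mismatch: x2: reported 0x0a vs actual 0x8a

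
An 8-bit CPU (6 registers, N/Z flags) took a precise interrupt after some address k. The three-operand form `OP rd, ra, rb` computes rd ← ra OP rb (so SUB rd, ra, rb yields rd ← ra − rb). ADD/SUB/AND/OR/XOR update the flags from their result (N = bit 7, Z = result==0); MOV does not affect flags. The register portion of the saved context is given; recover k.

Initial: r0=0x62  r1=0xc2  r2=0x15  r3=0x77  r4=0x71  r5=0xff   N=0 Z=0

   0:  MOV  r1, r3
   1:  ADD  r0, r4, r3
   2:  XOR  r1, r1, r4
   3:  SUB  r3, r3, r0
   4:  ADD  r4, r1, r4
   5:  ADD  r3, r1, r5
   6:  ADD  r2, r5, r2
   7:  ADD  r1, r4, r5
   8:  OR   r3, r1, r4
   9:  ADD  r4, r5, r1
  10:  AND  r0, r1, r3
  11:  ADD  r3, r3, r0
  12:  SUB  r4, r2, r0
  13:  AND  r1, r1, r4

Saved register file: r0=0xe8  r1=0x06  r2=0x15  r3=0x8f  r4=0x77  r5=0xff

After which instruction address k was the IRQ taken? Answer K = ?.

after  0: r0=0x62 r1=0x77 r2=0x15 r3=0x77 r4=0x71 r5=0xff  N=0 Z=0
after  1: r0=0xe8 r1=0x77 r2=0x15 r3=0x77 r4=0x71 r5=0xff  N=1 Z=0
after  2: r0=0xe8 r1=0x06 r2=0x15 r3=0x77 r4=0x71 r5=0xff  N=0 Z=0
after  3: r0=0xe8 r1=0x06 r2=0x15 r3=0x8f r4=0x71 r5=0xff  N=1 Z=0
after  4: r0=0xe8 r1=0x06 r2=0x15 r3=0x8f r4=0x77 r5=0xff  N=0 Z=0
-- IRQ taken; context saved, return-PC = 5 --

K = 4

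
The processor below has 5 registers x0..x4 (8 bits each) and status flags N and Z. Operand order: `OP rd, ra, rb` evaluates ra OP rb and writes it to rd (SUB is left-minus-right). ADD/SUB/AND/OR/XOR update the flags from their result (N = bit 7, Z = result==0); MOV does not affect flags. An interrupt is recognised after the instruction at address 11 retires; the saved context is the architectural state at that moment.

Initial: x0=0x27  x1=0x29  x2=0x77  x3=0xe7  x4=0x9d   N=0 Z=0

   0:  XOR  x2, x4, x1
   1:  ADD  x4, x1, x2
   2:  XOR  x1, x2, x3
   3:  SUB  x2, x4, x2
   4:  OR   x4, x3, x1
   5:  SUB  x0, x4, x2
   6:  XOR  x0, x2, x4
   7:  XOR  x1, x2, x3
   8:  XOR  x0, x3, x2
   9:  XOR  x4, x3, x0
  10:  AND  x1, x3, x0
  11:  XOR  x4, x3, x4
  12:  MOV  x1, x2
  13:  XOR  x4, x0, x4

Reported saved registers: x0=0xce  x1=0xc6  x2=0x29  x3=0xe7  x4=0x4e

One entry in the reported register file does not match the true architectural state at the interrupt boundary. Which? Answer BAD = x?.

after  0: x0=0x27 x1=0x29 x2=0xb4 x3=0xe7 x4=0x9d  N=1 Z=0
after  1: x0=0x27 x1=0x29 x2=0xb4 x3=0xe7 x4=0xdd  N=1 Z=0
after  2: x0=0x27 x1=0x53 x2=0xb4 x3=0xe7 x4=0xdd  N=0 Z=0
after  3: x0=0x27 x1=0x53 x2=0x29 x3=0xe7 x4=0xdd  N=0 Z=0
after  4: x0=0x27 x1=0x53 x2=0x29 x3=0xe7 x4=0xf7  N=1 Z=0
after  5: x0=0xce x1=0x53 x2=0x29 x3=0xe7 x4=0xf7  N=1 Z=0
after  6: x0=0xde x1=0x53 x2=0x29 x3=0xe7 x4=0xf7  N=1 Z=0
after  7: x0=0xde x1=0xce x2=0x29 x3=0xe7 x4=0xf7  N=1 Z=0
after  8: x0=0xce x1=0xce x2=0x29 x3=0xe7 x4=0xf7  N=1 Z=0
after  9: x0=0xce x1=0xce x2=0x29 x3=0xe7 x4=0x29  N=0 Z=0
after 10: x0=0xce x1=0xc6 x2=0x29 x3=0xe7 x4=0x29  N=1 Z=0
after 11: x0=0xce x1=0xc6 x2=0x29 x3=0xe7 x4=0xce  N=1 Z=0
-- IRQ taken; context saved, return-PC = 12 --
mismatch: x4: reported 0x4e vs actual 0xce

BAD = x4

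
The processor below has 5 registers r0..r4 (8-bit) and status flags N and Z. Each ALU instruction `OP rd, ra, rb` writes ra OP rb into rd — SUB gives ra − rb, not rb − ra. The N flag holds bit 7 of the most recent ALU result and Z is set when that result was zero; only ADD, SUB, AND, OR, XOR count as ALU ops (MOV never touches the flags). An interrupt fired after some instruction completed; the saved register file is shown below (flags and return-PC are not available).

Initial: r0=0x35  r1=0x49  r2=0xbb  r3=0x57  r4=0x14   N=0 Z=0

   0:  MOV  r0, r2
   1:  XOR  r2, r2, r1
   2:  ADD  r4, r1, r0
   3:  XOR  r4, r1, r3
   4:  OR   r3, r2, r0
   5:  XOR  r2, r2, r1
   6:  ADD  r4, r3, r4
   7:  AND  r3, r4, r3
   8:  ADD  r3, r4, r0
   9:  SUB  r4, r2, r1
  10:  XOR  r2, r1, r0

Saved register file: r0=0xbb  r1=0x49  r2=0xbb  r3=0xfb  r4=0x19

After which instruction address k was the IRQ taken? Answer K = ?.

K = 6

after  0: r0=0xbb r1=0x49 r2=0xbb r3=0x57 r4=0x14  N=0 Z=0
after  1: r0=0xbb r1=0x49 r2=0xf2 r3=0x57 r4=0x14  N=1 Z=0
after  2: r0=0xbb r1=0x49 r2=0xf2 r3=0x57 r4=0x04  N=0 Z=0
after  3: r0=0xbb r1=0x49 r2=0xf2 r3=0x57 r4=0x1e  N=0 Z=0
after  4: r0=0xbb r1=0x49 r2=0xf2 r3=0xfb r4=0x1e  N=1 Z=0
after  5: r0=0xbb r1=0x49 r2=0xbb r3=0xfb r4=0x1e  N=1 Z=0
after  6: r0=0xbb r1=0x49 r2=0xbb r3=0xfb r4=0x19  N=0 Z=0
-- IRQ taken; context saved, return-PC = 7 --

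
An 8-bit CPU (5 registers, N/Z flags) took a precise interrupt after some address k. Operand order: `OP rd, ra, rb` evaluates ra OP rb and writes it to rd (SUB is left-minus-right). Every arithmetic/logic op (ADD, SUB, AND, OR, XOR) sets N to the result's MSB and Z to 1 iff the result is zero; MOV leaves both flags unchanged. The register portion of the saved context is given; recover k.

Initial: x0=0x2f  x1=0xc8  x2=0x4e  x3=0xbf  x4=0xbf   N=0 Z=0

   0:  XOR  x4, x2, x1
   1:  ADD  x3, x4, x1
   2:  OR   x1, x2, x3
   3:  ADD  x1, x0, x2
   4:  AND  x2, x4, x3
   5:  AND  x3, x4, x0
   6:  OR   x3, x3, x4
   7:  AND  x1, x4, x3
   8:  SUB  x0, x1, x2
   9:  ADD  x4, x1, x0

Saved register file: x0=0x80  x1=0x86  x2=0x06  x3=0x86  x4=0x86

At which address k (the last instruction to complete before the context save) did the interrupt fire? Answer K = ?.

after  0: x0=0x2f x1=0xc8 x2=0x4e x3=0xbf x4=0x86  N=1 Z=0
after  1: x0=0x2f x1=0xc8 x2=0x4e x3=0x4e x4=0x86  N=0 Z=0
after  2: x0=0x2f x1=0x4e x2=0x4e x3=0x4e x4=0x86  N=0 Z=0
after  3: x0=0x2f x1=0x7d x2=0x4e x3=0x4e x4=0x86  N=0 Z=0
after  4: x0=0x2f x1=0x7d x2=0x06 x3=0x4e x4=0x86  N=0 Z=0
after  5: x0=0x2f x1=0x7d x2=0x06 x3=0x06 x4=0x86  N=0 Z=0
after  6: x0=0x2f x1=0x7d x2=0x06 x3=0x86 x4=0x86  N=1 Z=0
after  7: x0=0x2f x1=0x86 x2=0x06 x3=0x86 x4=0x86  N=1 Z=0
after  8: x0=0x80 x1=0x86 x2=0x06 x3=0x86 x4=0x86  N=1 Z=0
-- IRQ taken; context saved, return-PC = 9 --

K = 8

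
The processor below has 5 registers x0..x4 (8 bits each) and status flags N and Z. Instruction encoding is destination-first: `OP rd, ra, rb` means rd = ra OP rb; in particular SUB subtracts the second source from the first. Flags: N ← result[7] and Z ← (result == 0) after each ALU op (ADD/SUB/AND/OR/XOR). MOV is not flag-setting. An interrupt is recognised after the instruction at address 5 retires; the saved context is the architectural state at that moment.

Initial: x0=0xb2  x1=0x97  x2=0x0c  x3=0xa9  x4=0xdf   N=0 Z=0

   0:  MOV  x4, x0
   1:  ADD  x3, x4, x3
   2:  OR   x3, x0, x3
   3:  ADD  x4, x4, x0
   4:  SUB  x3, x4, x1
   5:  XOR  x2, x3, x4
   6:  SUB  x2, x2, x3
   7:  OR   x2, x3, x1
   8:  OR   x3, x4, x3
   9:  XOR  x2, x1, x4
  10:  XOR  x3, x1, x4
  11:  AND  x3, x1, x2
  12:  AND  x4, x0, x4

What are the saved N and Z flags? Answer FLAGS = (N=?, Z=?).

FLAGS = (N=1, Z=0)

after  0: x0=0xb2 x1=0x97 x2=0x0c x3=0xa9 x4=0xb2  N=0 Z=0
after  1: x0=0xb2 x1=0x97 x2=0x0c x3=0x5b x4=0xb2  N=0 Z=0
after  2: x0=0xb2 x1=0x97 x2=0x0c x3=0xfb x4=0xb2  N=1 Z=0
after  3: x0=0xb2 x1=0x97 x2=0x0c x3=0xfb x4=0x64  N=0 Z=0
after  4: x0=0xb2 x1=0x97 x2=0x0c x3=0xcd x4=0x64  N=1 Z=0
after  5: x0=0xb2 x1=0x97 x2=0xa9 x3=0xcd x4=0x64  N=1 Z=0
-- IRQ taken; context saved, return-PC = 6 --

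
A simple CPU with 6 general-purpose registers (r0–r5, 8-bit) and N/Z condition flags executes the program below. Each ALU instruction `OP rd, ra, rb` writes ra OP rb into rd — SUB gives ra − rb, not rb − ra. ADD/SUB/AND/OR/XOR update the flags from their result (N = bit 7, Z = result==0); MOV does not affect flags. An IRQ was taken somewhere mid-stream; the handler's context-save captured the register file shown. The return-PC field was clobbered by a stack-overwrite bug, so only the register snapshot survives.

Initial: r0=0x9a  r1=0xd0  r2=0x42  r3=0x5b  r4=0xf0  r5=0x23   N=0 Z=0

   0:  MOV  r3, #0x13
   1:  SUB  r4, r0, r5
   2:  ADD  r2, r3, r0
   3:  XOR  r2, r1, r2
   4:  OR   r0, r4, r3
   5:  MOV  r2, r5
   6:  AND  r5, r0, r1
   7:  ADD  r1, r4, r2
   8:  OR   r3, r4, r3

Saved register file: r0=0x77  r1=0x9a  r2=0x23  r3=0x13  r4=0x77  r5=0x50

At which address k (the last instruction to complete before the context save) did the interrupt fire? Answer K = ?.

after  0: r0=0x9a r1=0xd0 r2=0x42 r3=0x13 r4=0xf0 r5=0x23  N=0 Z=0
after  1: r0=0x9a r1=0xd0 r2=0x42 r3=0x13 r4=0x77 r5=0x23  N=0 Z=0
after  2: r0=0x9a r1=0xd0 r2=0xad r3=0x13 r4=0x77 r5=0x23  N=1 Z=0
after  3: r0=0x9a r1=0xd0 r2=0x7d r3=0x13 r4=0x77 r5=0x23  N=0 Z=0
after  4: r0=0x77 r1=0xd0 r2=0x7d r3=0x13 r4=0x77 r5=0x23  N=0 Z=0
after  5: r0=0x77 r1=0xd0 r2=0x23 r3=0x13 r4=0x77 r5=0x23  N=0 Z=0
after  6: r0=0x77 r1=0xd0 r2=0x23 r3=0x13 r4=0x77 r5=0x50  N=0 Z=0
after  7: r0=0x77 r1=0x9a r2=0x23 r3=0x13 r4=0x77 r5=0x50  N=1 Z=0
-- IRQ taken; context saved, return-PC = 8 --

K = 7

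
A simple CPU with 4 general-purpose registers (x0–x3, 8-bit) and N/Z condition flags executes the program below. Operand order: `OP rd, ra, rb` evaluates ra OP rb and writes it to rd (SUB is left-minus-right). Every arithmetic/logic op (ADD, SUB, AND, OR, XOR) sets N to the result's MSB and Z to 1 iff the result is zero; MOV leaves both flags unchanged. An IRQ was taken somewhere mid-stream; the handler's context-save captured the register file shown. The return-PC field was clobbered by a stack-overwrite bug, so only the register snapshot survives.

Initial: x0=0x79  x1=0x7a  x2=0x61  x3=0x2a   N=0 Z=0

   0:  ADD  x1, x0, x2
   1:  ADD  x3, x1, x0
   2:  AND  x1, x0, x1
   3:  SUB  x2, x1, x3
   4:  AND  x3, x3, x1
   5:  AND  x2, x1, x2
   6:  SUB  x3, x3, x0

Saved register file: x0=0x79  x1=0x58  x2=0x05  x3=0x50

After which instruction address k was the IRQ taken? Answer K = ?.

after  0: x0=0x79 x1=0xda x2=0x61 x3=0x2a  N=1 Z=0
after  1: x0=0x79 x1=0xda x2=0x61 x3=0x53  N=0 Z=0
after  2: x0=0x79 x1=0x58 x2=0x61 x3=0x53  N=0 Z=0
after  3: x0=0x79 x1=0x58 x2=0x05 x3=0x53  N=0 Z=0
after  4: x0=0x79 x1=0x58 x2=0x05 x3=0x50  N=0 Z=0
-- IRQ taken; context saved, return-PC = 5 --

K = 4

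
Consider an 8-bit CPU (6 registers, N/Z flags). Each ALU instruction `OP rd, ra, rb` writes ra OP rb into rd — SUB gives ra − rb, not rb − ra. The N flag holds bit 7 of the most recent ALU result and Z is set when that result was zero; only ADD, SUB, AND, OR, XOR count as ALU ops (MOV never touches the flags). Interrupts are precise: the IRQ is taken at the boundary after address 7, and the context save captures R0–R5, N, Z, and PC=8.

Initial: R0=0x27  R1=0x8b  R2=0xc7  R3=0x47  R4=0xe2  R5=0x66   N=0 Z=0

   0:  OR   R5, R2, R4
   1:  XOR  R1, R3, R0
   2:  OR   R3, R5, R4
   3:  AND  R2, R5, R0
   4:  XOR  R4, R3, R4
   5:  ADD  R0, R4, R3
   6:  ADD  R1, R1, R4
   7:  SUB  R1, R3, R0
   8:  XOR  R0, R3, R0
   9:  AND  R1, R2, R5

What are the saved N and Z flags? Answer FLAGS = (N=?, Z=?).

FLAGS = (N=1, Z=0)

after  0: R0=0x27 R1=0x8b R2=0xc7 R3=0x47 R4=0xe2 R5=0xe7  N=1 Z=0
after  1: R0=0x27 R1=0x60 R2=0xc7 R3=0x47 R4=0xe2 R5=0xe7  N=0 Z=0
after  2: R0=0x27 R1=0x60 R2=0xc7 R3=0xe7 R4=0xe2 R5=0xe7  N=1 Z=0
after  3: R0=0x27 R1=0x60 R2=0x27 R3=0xe7 R4=0xe2 R5=0xe7  N=0 Z=0
after  4: R0=0x27 R1=0x60 R2=0x27 R3=0xe7 R4=0x05 R5=0xe7  N=0 Z=0
after  5: R0=0xec R1=0x60 R2=0x27 R3=0xe7 R4=0x05 R5=0xe7  N=1 Z=0
after  6: R0=0xec R1=0x65 R2=0x27 R3=0xe7 R4=0x05 R5=0xe7  N=0 Z=0
after  7: R0=0xec R1=0xfb R2=0x27 R3=0xe7 R4=0x05 R5=0xe7  N=1 Z=0
-- IRQ taken; context saved, return-PC = 8 --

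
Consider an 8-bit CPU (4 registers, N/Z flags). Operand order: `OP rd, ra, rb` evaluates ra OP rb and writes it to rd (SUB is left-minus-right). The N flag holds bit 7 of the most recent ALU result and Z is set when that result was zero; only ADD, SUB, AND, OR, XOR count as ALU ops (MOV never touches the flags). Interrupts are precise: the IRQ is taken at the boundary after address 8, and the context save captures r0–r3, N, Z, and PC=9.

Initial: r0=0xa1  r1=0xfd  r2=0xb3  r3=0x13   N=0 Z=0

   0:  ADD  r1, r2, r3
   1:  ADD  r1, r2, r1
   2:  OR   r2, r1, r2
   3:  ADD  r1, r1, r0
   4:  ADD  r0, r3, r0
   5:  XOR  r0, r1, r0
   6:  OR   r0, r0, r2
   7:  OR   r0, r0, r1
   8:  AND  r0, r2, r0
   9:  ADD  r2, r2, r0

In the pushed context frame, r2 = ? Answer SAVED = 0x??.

after  0: r0=0xa1 r1=0xc6 r2=0xb3 r3=0x13  N=1 Z=0
after  1: r0=0xa1 r1=0x79 r2=0xb3 r3=0x13  N=0 Z=0
after  2: r0=0xa1 r1=0x79 r2=0xfb r3=0x13  N=1 Z=0
after  3: r0=0xa1 r1=0x1a r2=0xfb r3=0x13  N=0 Z=0
after  4: r0=0xb4 r1=0x1a r2=0xfb r3=0x13  N=1 Z=0
after  5: r0=0xae r1=0x1a r2=0xfb r3=0x13  N=1 Z=0
after  6: r0=0xff r1=0x1a r2=0xfb r3=0x13  N=1 Z=0
after  7: r0=0xff r1=0x1a r2=0xfb r3=0x13  N=1 Z=0
after  8: r0=0xfb r1=0x1a r2=0xfb r3=0x13  N=1 Z=0
-- IRQ taken; context saved, return-PC = 9 --

SAVED = 0xfb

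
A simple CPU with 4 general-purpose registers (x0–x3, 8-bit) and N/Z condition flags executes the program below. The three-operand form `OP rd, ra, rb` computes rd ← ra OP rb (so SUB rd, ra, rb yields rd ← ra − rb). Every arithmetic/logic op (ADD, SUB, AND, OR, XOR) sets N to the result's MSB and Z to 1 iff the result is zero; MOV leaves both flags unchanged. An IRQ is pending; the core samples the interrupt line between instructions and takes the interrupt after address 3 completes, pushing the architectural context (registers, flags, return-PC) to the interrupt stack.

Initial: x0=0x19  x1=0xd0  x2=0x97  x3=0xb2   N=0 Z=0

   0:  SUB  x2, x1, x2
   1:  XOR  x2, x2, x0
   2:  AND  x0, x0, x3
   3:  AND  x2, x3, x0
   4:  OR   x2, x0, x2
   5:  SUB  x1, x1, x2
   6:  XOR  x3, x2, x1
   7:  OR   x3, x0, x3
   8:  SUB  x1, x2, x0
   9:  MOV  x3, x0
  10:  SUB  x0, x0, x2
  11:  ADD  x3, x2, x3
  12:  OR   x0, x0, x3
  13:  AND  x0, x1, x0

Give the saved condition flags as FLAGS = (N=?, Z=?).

after  0: x0=0x19 x1=0xd0 x2=0x39 x3=0xb2  N=0 Z=0
after  1: x0=0x19 x1=0xd0 x2=0x20 x3=0xb2  N=0 Z=0
after  2: x0=0x10 x1=0xd0 x2=0x20 x3=0xb2  N=0 Z=0
after  3: x0=0x10 x1=0xd0 x2=0x10 x3=0xb2  N=0 Z=0
-- IRQ taken; context saved, return-PC = 4 --

FLAGS = (N=0, Z=0)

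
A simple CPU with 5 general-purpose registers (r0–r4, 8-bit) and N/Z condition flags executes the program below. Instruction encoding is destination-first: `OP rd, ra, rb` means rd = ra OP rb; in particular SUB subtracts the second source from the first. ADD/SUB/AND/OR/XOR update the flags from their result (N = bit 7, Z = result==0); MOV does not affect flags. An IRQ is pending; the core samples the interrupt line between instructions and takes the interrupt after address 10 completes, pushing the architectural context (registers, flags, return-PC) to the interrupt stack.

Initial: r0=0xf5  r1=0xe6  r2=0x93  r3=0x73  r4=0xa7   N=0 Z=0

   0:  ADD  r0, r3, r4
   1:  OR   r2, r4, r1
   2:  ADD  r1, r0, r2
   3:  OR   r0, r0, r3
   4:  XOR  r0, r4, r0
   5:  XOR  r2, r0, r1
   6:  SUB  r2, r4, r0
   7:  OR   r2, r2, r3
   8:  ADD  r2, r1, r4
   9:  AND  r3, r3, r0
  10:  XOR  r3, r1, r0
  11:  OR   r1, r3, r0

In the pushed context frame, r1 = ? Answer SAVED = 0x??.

after  0: r0=0x1a r1=0xe6 r2=0x93 r3=0x73 r4=0xa7  N=0 Z=0
after  1: r0=0x1a r1=0xe6 r2=0xe7 r3=0x73 r4=0xa7  N=1 Z=0
after  2: r0=0x1a r1=0x01 r2=0xe7 r3=0x73 r4=0xa7  N=0 Z=0
after  3: r0=0x7b r1=0x01 r2=0xe7 r3=0x73 r4=0xa7  N=0 Z=0
after  4: r0=0xdc r1=0x01 r2=0xe7 r3=0x73 r4=0xa7  N=1 Z=0
after  5: r0=0xdc r1=0x01 r2=0xdd r3=0x73 r4=0xa7  N=1 Z=0
after  6: r0=0xdc r1=0x01 r2=0xcb r3=0x73 r4=0xa7  N=1 Z=0
after  7: r0=0xdc r1=0x01 r2=0xfb r3=0x73 r4=0xa7  N=1 Z=0
after  8: r0=0xdc r1=0x01 r2=0xa8 r3=0x73 r4=0xa7  N=1 Z=0
after  9: r0=0xdc r1=0x01 r2=0xa8 r3=0x50 r4=0xa7  N=0 Z=0
after 10: r0=0xdc r1=0x01 r2=0xa8 r3=0xdd r4=0xa7  N=1 Z=0
-- IRQ taken; context saved, return-PC = 11 --

SAVED = 0x01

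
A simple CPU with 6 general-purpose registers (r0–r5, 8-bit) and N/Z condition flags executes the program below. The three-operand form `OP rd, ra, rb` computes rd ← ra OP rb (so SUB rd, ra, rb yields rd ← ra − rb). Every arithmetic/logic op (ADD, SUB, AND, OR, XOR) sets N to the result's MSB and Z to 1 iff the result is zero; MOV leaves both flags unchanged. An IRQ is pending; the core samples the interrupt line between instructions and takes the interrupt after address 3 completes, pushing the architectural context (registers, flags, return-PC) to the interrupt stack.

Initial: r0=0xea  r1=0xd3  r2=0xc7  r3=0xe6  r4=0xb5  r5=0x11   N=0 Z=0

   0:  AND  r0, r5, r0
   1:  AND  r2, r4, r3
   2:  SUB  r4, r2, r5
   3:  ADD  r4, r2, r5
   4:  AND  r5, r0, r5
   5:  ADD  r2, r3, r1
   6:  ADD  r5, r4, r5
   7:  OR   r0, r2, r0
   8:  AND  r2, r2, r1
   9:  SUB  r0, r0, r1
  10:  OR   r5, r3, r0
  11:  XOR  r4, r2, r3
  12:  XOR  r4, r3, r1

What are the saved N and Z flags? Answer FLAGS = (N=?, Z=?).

FLAGS = (N=1, Z=0)

after  0: r0=0x00 r1=0xd3 r2=0xc7 r3=0xe6 r4=0xb5 r5=0x11  N=0 Z=1
after  1: r0=0x00 r1=0xd3 r2=0xa4 r3=0xe6 r4=0xb5 r5=0x11  N=1 Z=0
after  2: r0=0x00 r1=0xd3 r2=0xa4 r3=0xe6 r4=0x93 r5=0x11  N=1 Z=0
after  3: r0=0x00 r1=0xd3 r2=0xa4 r3=0xe6 r4=0xb5 r5=0x11  N=1 Z=0
-- IRQ taken; context saved, return-PC = 4 --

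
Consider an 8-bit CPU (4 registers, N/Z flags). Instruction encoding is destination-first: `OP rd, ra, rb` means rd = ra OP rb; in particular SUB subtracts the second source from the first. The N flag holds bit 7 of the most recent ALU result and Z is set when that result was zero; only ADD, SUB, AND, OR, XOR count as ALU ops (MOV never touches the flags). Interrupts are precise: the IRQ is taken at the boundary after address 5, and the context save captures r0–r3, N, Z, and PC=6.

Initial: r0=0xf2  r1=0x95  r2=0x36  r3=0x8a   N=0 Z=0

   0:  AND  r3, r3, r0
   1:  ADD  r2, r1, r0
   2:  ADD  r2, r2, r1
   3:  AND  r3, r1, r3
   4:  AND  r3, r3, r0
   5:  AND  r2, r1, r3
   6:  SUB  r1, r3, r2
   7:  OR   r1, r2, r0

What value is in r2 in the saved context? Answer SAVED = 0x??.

after  0: r0=0xf2 r1=0x95 r2=0x36 r3=0x82  N=1 Z=0
after  1: r0=0xf2 r1=0x95 r2=0x87 r3=0x82  N=1 Z=0
after  2: r0=0xf2 r1=0x95 r2=0x1c r3=0x82  N=0 Z=0
after  3: r0=0xf2 r1=0x95 r2=0x1c r3=0x80  N=1 Z=0
after  4: r0=0xf2 r1=0x95 r2=0x1c r3=0x80  N=1 Z=0
after  5: r0=0xf2 r1=0x95 r2=0x80 r3=0x80  N=1 Z=0
-- IRQ taken; context saved, return-PC = 6 --

SAVED = 0x80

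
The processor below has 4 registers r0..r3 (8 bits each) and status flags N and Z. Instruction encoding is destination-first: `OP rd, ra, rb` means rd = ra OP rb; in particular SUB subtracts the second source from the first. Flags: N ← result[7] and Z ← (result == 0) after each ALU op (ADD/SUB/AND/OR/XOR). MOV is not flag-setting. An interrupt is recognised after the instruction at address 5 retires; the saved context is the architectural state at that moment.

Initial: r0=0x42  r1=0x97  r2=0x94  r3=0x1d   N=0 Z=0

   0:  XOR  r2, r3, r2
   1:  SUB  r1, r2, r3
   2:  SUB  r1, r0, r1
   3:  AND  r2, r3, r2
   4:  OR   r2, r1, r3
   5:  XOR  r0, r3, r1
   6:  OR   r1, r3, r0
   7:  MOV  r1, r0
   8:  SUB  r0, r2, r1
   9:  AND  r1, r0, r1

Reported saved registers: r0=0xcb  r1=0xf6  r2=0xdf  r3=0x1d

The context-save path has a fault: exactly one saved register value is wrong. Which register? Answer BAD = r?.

BAD = r1

after  0: r0=0x42 r1=0x97 r2=0x89 r3=0x1d  N=1 Z=0
after  1: r0=0x42 r1=0x6c r2=0x89 r3=0x1d  N=0 Z=0
after  2: r0=0x42 r1=0xd6 r2=0x89 r3=0x1d  N=1 Z=0
after  3: r0=0x42 r1=0xd6 r2=0x09 r3=0x1d  N=0 Z=0
after  4: r0=0x42 r1=0xd6 r2=0xdf r3=0x1d  N=1 Z=0
after  5: r0=0xcb r1=0xd6 r2=0xdf r3=0x1d  N=1 Z=0
-- IRQ taken; context saved, return-PC = 6 --
mismatch: r1: reported 0xf6 vs actual 0xd6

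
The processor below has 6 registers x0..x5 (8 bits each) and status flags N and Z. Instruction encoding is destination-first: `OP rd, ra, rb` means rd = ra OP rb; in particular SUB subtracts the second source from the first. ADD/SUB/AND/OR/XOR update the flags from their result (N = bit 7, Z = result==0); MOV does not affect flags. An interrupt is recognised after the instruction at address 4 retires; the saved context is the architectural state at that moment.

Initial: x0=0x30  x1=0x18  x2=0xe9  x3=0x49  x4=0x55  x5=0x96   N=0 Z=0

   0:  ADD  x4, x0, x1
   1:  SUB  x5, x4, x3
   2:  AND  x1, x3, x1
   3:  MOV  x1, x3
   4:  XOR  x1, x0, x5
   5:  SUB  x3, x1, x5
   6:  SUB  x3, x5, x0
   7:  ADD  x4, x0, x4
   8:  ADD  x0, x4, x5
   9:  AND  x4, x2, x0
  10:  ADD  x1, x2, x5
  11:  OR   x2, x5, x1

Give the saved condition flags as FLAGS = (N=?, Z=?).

FLAGS = (N=1, Z=0)

after  0: x0=0x30 x1=0x18 x2=0xe9 x3=0x49 x4=0x48 x5=0x96  N=0 Z=0
after  1: x0=0x30 x1=0x18 x2=0xe9 x3=0x49 x4=0x48 x5=0xff  N=1 Z=0
after  2: x0=0x30 x1=0x08 x2=0xe9 x3=0x49 x4=0x48 x5=0xff  N=0 Z=0
after  3: x0=0x30 x1=0x49 x2=0xe9 x3=0x49 x4=0x48 x5=0xff  N=0 Z=0
after  4: x0=0x30 x1=0xcf x2=0xe9 x3=0x49 x4=0x48 x5=0xff  N=1 Z=0
-- IRQ taken; context saved, return-PC = 5 --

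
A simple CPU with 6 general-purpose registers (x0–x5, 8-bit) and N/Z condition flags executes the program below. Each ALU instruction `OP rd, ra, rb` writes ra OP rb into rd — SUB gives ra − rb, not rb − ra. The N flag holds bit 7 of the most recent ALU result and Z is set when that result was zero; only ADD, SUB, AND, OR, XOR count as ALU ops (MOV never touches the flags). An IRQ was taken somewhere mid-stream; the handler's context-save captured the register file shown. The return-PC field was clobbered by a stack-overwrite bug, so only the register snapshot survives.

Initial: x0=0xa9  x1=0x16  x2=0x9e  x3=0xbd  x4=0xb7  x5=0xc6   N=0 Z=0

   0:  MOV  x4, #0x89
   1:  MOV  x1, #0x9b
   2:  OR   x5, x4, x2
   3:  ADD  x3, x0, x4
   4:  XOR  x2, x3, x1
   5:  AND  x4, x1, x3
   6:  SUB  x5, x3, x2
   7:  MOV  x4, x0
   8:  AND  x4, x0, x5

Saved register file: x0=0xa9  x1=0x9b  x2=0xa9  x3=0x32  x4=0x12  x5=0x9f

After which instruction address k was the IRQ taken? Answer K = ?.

K = 5

after  0: x0=0xa9 x1=0x16 x2=0x9e x3=0xbd x4=0x89 x5=0xc6  N=0 Z=0
after  1: x0=0xa9 x1=0x9b x2=0x9e x3=0xbd x4=0x89 x5=0xc6  N=0 Z=0
after  2: x0=0xa9 x1=0x9b x2=0x9e x3=0xbd x4=0x89 x5=0x9f  N=1 Z=0
after  3: x0=0xa9 x1=0x9b x2=0x9e x3=0x32 x4=0x89 x5=0x9f  N=0 Z=0
after  4: x0=0xa9 x1=0x9b x2=0xa9 x3=0x32 x4=0x89 x5=0x9f  N=1 Z=0
after  5: x0=0xa9 x1=0x9b x2=0xa9 x3=0x32 x4=0x12 x5=0x9f  N=0 Z=0
-- IRQ taken; context saved, return-PC = 6 --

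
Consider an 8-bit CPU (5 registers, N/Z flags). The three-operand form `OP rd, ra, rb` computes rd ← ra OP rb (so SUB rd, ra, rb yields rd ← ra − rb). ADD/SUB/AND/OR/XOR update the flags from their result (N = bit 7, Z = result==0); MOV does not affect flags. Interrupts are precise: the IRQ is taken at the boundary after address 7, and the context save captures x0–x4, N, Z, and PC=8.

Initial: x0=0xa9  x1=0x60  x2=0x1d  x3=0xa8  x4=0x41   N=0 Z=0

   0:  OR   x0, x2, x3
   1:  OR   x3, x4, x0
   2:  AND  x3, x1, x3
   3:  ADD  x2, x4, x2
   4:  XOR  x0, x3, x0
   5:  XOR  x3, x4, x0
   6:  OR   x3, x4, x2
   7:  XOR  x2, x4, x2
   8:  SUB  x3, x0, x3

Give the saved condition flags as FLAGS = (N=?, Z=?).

FLAGS = (N=0, Z=0)

after  0: x0=0xbd x1=0x60 x2=0x1d x3=0xa8 x4=0x41  N=1 Z=0
after  1: x0=0xbd x1=0x60 x2=0x1d x3=0xfd x4=0x41  N=1 Z=0
after  2: x0=0xbd x1=0x60 x2=0x1d x3=0x60 x4=0x41  N=0 Z=0
after  3: x0=0xbd x1=0x60 x2=0x5e x3=0x60 x4=0x41  N=0 Z=0
after  4: x0=0xdd x1=0x60 x2=0x5e x3=0x60 x4=0x41  N=1 Z=0
after  5: x0=0xdd x1=0x60 x2=0x5e x3=0x9c x4=0x41  N=1 Z=0
after  6: x0=0xdd x1=0x60 x2=0x5e x3=0x5f x4=0x41  N=0 Z=0
after  7: x0=0xdd x1=0x60 x2=0x1f x3=0x5f x4=0x41  N=0 Z=0
-- IRQ taken; context saved, return-PC = 8 --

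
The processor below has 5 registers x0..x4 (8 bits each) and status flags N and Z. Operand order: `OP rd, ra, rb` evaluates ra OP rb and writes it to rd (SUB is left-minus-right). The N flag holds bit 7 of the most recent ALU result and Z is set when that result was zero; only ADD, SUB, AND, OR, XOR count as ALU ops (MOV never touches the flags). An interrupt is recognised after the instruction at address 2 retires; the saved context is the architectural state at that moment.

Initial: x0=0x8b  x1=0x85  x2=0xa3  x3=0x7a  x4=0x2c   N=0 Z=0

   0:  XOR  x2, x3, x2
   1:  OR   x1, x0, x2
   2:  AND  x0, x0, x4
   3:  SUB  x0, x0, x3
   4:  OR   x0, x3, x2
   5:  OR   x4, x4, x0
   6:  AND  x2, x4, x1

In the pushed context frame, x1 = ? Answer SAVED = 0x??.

after  0: x0=0x8b x1=0x85 x2=0xd9 x3=0x7a x4=0x2c  N=1 Z=0
after  1: x0=0x8b x1=0xdb x2=0xd9 x3=0x7a x4=0x2c  N=1 Z=0
after  2: x0=0x08 x1=0xdb x2=0xd9 x3=0x7a x4=0x2c  N=0 Z=0
-- IRQ taken; context saved, return-PC = 3 --

SAVED = 0xdb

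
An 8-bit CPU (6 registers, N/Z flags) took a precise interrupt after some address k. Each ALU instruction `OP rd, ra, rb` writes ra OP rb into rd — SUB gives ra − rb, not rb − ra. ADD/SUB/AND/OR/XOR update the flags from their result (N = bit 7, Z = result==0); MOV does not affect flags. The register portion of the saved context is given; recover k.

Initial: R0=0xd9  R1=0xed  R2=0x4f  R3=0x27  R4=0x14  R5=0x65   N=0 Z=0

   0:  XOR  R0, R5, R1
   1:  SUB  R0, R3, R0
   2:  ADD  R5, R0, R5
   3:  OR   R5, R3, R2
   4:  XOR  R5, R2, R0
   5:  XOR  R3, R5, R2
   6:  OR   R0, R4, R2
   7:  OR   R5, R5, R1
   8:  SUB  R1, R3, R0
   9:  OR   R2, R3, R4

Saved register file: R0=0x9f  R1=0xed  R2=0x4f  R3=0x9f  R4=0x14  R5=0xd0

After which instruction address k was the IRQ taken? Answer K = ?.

after  0: R0=0x88 R1=0xed R2=0x4f R3=0x27 R4=0x14 R5=0x65  N=1 Z=0
after  1: R0=0x9f R1=0xed R2=0x4f R3=0x27 R4=0x14 R5=0x65  N=1 Z=0
after  2: R0=0x9f R1=0xed R2=0x4f R3=0x27 R4=0x14 R5=0x04  N=0 Z=0
after  3: R0=0x9f R1=0xed R2=0x4f R3=0x27 R4=0x14 R5=0x6f  N=0 Z=0
after  4: R0=0x9f R1=0xed R2=0x4f R3=0x27 R4=0x14 R5=0xd0  N=1 Z=0
after  5: R0=0x9f R1=0xed R2=0x4f R3=0x9f R4=0x14 R5=0xd0  N=1 Z=0
-- IRQ taken; context saved, return-PC = 6 --

K = 5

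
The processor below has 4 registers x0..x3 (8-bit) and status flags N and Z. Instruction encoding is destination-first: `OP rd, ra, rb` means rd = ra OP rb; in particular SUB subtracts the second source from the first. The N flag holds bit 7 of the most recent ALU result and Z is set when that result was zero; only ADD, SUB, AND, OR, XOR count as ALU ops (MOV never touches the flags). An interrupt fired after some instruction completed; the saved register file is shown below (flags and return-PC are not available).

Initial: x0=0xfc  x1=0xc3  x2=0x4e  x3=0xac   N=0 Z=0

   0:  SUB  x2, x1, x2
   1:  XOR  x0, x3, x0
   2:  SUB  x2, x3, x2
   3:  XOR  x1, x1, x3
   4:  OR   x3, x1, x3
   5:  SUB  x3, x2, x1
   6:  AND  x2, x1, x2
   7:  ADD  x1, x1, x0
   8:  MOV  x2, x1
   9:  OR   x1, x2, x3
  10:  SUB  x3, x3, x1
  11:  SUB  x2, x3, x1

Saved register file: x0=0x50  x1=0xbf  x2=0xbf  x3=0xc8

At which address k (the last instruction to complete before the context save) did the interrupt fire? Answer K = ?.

K = 8

after  0: x0=0xfc x1=0xc3 x2=0x75 x3=0xac  N=0 Z=0
after  1: x0=0x50 x1=0xc3 x2=0x75 x3=0xac  N=0 Z=0
after  2: x0=0x50 x1=0xc3 x2=0x37 x3=0xac  N=0 Z=0
after  3: x0=0x50 x1=0x6f x2=0x37 x3=0xac  N=0 Z=0
after  4: x0=0x50 x1=0x6f x2=0x37 x3=0xef  N=1 Z=0
after  5: x0=0x50 x1=0x6f x2=0x37 x3=0xc8  N=1 Z=0
after  6: x0=0x50 x1=0x6f x2=0x27 x3=0xc8  N=0 Z=0
after  7: x0=0x50 x1=0xbf x2=0x27 x3=0xc8  N=1 Z=0
after  8: x0=0x50 x1=0xbf x2=0xbf x3=0xc8  N=1 Z=0
-- IRQ taken; context saved, return-PC = 9 --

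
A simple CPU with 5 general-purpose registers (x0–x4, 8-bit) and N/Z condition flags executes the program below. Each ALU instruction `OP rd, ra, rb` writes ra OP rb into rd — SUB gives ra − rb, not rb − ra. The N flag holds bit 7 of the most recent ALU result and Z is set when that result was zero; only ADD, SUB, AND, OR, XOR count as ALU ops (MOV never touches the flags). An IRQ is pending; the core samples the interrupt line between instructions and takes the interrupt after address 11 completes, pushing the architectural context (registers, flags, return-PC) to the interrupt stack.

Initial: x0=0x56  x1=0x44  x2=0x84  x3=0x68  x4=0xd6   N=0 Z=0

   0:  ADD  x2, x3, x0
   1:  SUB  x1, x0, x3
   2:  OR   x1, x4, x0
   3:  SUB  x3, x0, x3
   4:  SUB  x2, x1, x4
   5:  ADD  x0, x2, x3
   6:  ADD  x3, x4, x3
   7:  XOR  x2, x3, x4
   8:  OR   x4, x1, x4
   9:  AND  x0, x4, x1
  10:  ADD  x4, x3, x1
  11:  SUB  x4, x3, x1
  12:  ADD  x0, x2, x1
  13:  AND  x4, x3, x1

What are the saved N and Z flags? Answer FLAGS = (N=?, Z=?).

FLAGS = (N=1, Z=0)

after  0: x0=0x56 x1=0x44 x2=0xbe x3=0x68 x4=0xd6  N=1 Z=0
after  1: x0=0x56 x1=0xee x2=0xbe x3=0x68 x4=0xd6  N=1 Z=0
after  2: x0=0x56 x1=0xd6 x2=0xbe x3=0x68 x4=0xd6  N=1 Z=0
after  3: x0=0x56 x1=0xd6 x2=0xbe x3=0xee x4=0xd6  N=1 Z=0
after  4: x0=0x56 x1=0xd6 x2=0x00 x3=0xee x4=0xd6  N=0 Z=1
after  5: x0=0xee x1=0xd6 x2=0x00 x3=0xee x4=0xd6  N=1 Z=0
after  6: x0=0xee x1=0xd6 x2=0x00 x3=0xc4 x4=0xd6  N=1 Z=0
after  7: x0=0xee x1=0xd6 x2=0x12 x3=0xc4 x4=0xd6  N=0 Z=0
after  8: x0=0xee x1=0xd6 x2=0x12 x3=0xc4 x4=0xd6  N=1 Z=0
after  9: x0=0xd6 x1=0xd6 x2=0x12 x3=0xc4 x4=0xd6  N=1 Z=0
after 10: x0=0xd6 x1=0xd6 x2=0x12 x3=0xc4 x4=0x9a  N=1 Z=0
after 11: x0=0xd6 x1=0xd6 x2=0x12 x3=0xc4 x4=0xee  N=1 Z=0
-- IRQ taken; context saved, return-PC = 12 --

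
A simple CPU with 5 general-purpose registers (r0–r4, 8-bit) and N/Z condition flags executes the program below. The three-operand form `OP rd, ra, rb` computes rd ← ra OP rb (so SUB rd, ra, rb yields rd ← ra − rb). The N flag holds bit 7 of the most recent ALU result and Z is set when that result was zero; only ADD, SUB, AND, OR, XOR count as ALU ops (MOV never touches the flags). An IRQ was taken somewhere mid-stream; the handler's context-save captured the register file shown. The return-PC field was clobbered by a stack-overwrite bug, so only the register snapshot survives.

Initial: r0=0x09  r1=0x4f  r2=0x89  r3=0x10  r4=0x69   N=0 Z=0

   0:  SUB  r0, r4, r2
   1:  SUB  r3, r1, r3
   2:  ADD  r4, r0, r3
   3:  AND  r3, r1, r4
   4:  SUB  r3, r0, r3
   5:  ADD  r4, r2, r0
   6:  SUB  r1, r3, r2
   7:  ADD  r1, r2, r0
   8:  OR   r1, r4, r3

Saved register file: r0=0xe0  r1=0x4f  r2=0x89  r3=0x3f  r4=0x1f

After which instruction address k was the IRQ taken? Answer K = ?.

after  0: r0=0xe0 r1=0x4f r2=0x89 r3=0x10 r4=0x69  N=1 Z=0
after  1: r0=0xe0 r1=0x4f r2=0x89 r3=0x3f r4=0x69  N=0 Z=0
after  2: r0=0xe0 r1=0x4f r2=0x89 r3=0x3f r4=0x1f  N=0 Z=0
-- IRQ taken; context saved, return-PC = 3 --

K = 2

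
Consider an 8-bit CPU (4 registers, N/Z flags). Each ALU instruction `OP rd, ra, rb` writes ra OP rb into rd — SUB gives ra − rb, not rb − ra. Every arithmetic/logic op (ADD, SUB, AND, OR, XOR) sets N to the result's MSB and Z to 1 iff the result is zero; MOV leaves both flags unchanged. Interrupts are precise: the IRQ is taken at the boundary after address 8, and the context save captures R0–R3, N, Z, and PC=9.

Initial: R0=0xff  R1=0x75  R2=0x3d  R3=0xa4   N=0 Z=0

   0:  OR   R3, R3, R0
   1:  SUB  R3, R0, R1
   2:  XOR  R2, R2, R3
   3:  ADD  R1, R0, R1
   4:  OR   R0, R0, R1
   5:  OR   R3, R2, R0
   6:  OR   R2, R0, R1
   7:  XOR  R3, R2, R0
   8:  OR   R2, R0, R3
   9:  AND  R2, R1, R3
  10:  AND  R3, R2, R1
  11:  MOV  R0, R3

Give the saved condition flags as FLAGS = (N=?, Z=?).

FLAGS = (N=1, Z=0)

after  0: R0=0xff R1=0x75 R2=0x3d R3=0xff  N=1 Z=0
after  1: R0=0xff R1=0x75 R2=0x3d R3=0x8a  N=1 Z=0
after  2: R0=0xff R1=0x75 R2=0xb7 R3=0x8a  N=1 Z=0
after  3: R0=0xff R1=0x74 R2=0xb7 R3=0x8a  N=0 Z=0
after  4: R0=0xff R1=0x74 R2=0xb7 R3=0x8a  N=1 Z=0
after  5: R0=0xff R1=0x74 R2=0xb7 R3=0xff  N=1 Z=0
after  6: R0=0xff R1=0x74 R2=0xff R3=0xff  N=1 Z=0
after  7: R0=0xff R1=0x74 R2=0xff R3=0x00  N=0 Z=1
after  8: R0=0xff R1=0x74 R2=0xff R3=0x00  N=1 Z=0
-- IRQ taken; context saved, return-PC = 9 --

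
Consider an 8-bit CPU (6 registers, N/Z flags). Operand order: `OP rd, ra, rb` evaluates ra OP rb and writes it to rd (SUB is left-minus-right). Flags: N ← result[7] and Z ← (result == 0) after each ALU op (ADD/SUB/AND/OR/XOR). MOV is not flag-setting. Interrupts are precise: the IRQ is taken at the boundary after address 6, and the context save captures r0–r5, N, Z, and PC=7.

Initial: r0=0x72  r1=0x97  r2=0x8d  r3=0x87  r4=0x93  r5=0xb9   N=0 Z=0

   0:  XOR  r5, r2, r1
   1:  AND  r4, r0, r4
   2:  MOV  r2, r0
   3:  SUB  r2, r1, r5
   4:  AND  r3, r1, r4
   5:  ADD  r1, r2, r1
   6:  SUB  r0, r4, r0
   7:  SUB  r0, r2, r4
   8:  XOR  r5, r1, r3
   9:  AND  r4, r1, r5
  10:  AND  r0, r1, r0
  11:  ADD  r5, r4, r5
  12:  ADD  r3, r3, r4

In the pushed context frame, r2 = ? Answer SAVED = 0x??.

SAVED = 0x7d

after  0: r0=0x72 r1=0x97 r2=0x8d r3=0x87 r4=0x93 r5=0x1a  N=0 Z=0
after  1: r0=0x72 r1=0x97 r2=0x8d r3=0x87 r4=0x12 r5=0x1a  N=0 Z=0
after  2: r0=0x72 r1=0x97 r2=0x72 r3=0x87 r4=0x12 r5=0x1a  N=0 Z=0
after  3: r0=0x72 r1=0x97 r2=0x7d r3=0x87 r4=0x12 r5=0x1a  N=0 Z=0
after  4: r0=0x72 r1=0x97 r2=0x7d r3=0x12 r4=0x12 r5=0x1a  N=0 Z=0
after  5: r0=0x72 r1=0x14 r2=0x7d r3=0x12 r4=0x12 r5=0x1a  N=0 Z=0
after  6: r0=0xa0 r1=0x14 r2=0x7d r3=0x12 r4=0x12 r5=0x1a  N=1 Z=0
-- IRQ taken; context saved, return-PC = 7 --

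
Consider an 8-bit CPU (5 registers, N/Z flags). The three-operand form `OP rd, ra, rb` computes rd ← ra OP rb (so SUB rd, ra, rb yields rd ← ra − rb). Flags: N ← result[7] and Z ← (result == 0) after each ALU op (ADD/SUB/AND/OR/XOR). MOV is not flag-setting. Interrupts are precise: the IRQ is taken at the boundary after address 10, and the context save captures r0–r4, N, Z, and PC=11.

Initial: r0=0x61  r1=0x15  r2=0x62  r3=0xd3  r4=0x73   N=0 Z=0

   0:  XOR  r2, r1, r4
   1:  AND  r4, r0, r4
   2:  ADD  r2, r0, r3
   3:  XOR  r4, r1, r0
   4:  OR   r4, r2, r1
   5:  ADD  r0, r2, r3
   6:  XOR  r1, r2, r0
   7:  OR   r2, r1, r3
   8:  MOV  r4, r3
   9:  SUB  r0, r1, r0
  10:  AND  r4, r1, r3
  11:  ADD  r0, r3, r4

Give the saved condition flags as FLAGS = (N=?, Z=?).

FLAGS = (N=0, Z=0)

after  0: r0=0x61 r1=0x15 r2=0x66 r3=0xd3 r4=0x73  N=0 Z=0
after  1: r0=0x61 r1=0x15 r2=0x66 r3=0xd3 r4=0x61  N=0 Z=0
after  2: r0=0x61 r1=0x15 r2=0x34 r3=0xd3 r4=0x61  N=0 Z=0
after  3: r0=0x61 r1=0x15 r2=0x34 r3=0xd3 r4=0x74  N=0 Z=0
after  4: r0=0x61 r1=0x15 r2=0x34 r3=0xd3 r4=0x35  N=0 Z=0
after  5: r0=0x07 r1=0x15 r2=0x34 r3=0xd3 r4=0x35  N=0 Z=0
after  6: r0=0x07 r1=0x33 r2=0x34 r3=0xd3 r4=0x35  N=0 Z=0
after  7: r0=0x07 r1=0x33 r2=0xf3 r3=0xd3 r4=0x35  N=1 Z=0
after  8: r0=0x07 r1=0x33 r2=0xf3 r3=0xd3 r4=0xd3  N=1 Z=0
after  9: r0=0x2c r1=0x33 r2=0xf3 r3=0xd3 r4=0xd3  N=0 Z=0
after 10: r0=0x2c r1=0x33 r2=0xf3 r3=0xd3 r4=0x13  N=0 Z=0
-- IRQ taken; context saved, return-PC = 11 --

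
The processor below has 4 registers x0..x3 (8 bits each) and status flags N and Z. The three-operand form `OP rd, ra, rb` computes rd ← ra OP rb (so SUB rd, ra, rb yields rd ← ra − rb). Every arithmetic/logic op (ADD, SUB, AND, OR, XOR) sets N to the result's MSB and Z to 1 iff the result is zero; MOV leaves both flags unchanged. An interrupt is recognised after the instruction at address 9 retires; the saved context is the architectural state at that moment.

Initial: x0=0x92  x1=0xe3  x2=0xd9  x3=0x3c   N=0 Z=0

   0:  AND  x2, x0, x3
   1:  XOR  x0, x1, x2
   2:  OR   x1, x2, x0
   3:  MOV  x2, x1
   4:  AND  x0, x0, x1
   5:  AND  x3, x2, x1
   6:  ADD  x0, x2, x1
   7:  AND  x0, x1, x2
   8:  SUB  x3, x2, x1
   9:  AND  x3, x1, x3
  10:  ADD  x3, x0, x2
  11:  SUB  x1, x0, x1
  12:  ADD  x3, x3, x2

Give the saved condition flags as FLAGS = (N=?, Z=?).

FLAGS = (N=0, Z=1)

after  0: x0=0x92 x1=0xe3 x2=0x10 x3=0x3c  N=0 Z=0
after  1: x0=0xf3 x1=0xe3 x2=0x10 x3=0x3c  N=1 Z=0
after  2: x0=0xf3 x1=0xf3 x2=0x10 x3=0x3c  N=1 Z=0
after  3: x0=0xf3 x1=0xf3 x2=0xf3 x3=0x3c  N=1 Z=0
after  4: x0=0xf3 x1=0xf3 x2=0xf3 x3=0x3c  N=1 Z=0
after  5: x0=0xf3 x1=0xf3 x2=0xf3 x3=0xf3  N=1 Z=0
after  6: x0=0xe6 x1=0xf3 x2=0xf3 x3=0xf3  N=1 Z=0
after  7: x0=0xf3 x1=0xf3 x2=0xf3 x3=0xf3  N=1 Z=0
after  8: x0=0xf3 x1=0xf3 x2=0xf3 x3=0x00  N=0 Z=1
after  9: x0=0xf3 x1=0xf3 x2=0xf3 x3=0x00  N=0 Z=1
-- IRQ taken; context saved, return-PC = 10 --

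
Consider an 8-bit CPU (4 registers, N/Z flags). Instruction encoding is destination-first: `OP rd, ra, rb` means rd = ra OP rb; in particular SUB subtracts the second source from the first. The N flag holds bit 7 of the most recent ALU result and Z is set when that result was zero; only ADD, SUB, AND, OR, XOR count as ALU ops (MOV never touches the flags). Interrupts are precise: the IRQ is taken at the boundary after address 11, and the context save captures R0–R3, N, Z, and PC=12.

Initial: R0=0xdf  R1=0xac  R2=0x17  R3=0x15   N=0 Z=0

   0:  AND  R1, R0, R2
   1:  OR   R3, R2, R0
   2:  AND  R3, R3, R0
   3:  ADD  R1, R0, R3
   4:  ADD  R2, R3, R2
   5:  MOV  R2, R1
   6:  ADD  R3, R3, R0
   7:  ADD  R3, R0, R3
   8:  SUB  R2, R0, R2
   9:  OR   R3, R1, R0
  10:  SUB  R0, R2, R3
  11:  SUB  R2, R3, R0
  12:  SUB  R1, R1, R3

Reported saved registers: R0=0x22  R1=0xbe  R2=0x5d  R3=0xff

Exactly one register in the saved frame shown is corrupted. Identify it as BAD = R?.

after  0: R0=0xdf R1=0x17 R2=0x17 R3=0x15  N=0 Z=0
after  1: R0=0xdf R1=0x17 R2=0x17 R3=0xdf  N=1 Z=0
after  2: R0=0xdf R1=0x17 R2=0x17 R3=0xdf  N=1 Z=0
after  3: R0=0xdf R1=0xbe R2=0x17 R3=0xdf  N=1 Z=0
after  4: R0=0xdf R1=0xbe R2=0xf6 R3=0xdf  N=1 Z=0
after  5: R0=0xdf R1=0xbe R2=0xbe R3=0xdf  N=1 Z=0
after  6: R0=0xdf R1=0xbe R2=0xbe R3=0xbe  N=1 Z=0
after  7: R0=0xdf R1=0xbe R2=0xbe R3=0x9d  N=1 Z=0
after  8: R0=0xdf R1=0xbe R2=0x21 R3=0x9d  N=0 Z=0
after  9: R0=0xdf R1=0xbe R2=0x21 R3=0xff  N=1 Z=0
after 10: R0=0x22 R1=0xbe R2=0x21 R3=0xff  N=0 Z=0
after 11: R0=0x22 R1=0xbe R2=0xdd R3=0xff  N=1 Z=0
-- IRQ taken; context saved, return-PC = 12 --
mismatch: R2: reported 0x5d vs actual 0xdd

BAD = R2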